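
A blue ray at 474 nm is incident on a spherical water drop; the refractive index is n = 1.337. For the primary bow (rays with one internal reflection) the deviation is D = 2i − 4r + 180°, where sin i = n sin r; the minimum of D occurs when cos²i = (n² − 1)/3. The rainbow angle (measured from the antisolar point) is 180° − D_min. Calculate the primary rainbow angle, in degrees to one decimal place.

cos²i = (1.78757 − 1)/3 = 0.26252; i = arccos(0.51237) = 59.178°.
sin r = sin 59.178°/1.337 = 0.64231; r = 39.964°.
D_min = 2·59.178° − 4·39.964° + 180° = 138.500°.
Rainbow angle = 180° − D_min = 41.500°.

41.5°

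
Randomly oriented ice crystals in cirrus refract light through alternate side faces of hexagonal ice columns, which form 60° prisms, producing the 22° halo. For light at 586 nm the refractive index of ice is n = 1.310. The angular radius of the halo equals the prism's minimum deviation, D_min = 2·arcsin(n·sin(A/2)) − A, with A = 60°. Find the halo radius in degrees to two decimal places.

21.84°

n·sin(A/2) = 1.310 × sin 30° = 1.310 × 0.5000 = 0.6550.
D_min = 2·arcsin(0.6550) − 60° = 2 × 40.920° − 60° = 21.839°.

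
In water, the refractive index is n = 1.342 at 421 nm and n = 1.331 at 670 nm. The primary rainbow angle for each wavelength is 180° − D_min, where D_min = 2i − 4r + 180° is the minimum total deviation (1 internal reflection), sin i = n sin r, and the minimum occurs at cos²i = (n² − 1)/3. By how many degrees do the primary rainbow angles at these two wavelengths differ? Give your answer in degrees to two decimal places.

At 421 nm (n = 1.342): cos²i = 0.26699 → i = 58.888°, r = 39.641°, D_min = 139.213°, rainbow angle = 40.787°.
At 670 nm (n = 1.331): cos²i = 0.25719 → i = 59.527°, r = 40.356°, D_min = 137.630°, rainbow angle = 42.370°.
Angular width = |40.787° − 42.370°| = 1.583°.

1.58°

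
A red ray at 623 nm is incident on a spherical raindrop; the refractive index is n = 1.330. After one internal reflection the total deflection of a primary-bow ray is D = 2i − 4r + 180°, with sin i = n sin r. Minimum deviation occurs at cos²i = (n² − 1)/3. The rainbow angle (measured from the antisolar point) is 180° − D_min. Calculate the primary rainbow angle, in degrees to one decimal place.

42.5°

cos²i = (1.76890 − 1)/3 = 0.25630; i = arccos(0.50626) = 59.585°.
sin r = sin 59.585°/1.330 = 0.64841; r = 40.422°.
D_min = 2·59.585° − 4·40.422° + 180° = 137.484°.
Rainbow angle = 180° − D_min = 42.516°.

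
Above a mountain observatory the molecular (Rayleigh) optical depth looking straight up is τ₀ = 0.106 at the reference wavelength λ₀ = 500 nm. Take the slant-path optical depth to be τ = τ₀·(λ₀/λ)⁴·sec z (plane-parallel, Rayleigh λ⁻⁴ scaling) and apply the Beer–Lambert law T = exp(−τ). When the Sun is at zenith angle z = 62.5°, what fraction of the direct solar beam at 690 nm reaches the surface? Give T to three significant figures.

0.939

sec 62.5° = 2.1657.
τ = 0.106 × (500/690)⁴ × 2.1657 = 0.106 × 0.2757 × 2.1657 = 0.0633.
T = exp(−0.0633) = 0.9387.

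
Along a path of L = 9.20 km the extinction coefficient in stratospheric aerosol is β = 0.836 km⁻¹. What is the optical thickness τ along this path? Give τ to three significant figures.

τ = β·L = 0.836 × 9.20 = 7.6912.

7.69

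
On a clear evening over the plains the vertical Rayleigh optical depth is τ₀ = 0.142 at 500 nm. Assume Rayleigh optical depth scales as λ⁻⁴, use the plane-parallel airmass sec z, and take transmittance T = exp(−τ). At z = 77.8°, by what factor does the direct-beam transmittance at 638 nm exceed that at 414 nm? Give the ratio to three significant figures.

Airmass: sec 77.8° = 4.7321.
τ(638 nm) = 0.142 × (500/638)⁴ × 4.7321 = 0.142 × 0.3772 × 4.7321 = 0.2535.
τ(414 nm) = 0.142 × (500/414)⁴ × 4.7321 = 0.142 × 2.1275 × 4.7321 = 1.4296.
T(638)/T(414) = exp(τ_B − τ_A) = exp(1.1761) = 3.2418.

3.24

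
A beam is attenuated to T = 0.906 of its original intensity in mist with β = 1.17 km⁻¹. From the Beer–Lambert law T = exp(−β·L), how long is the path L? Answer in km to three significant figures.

0.0844 km

Beer–Lambert: T = exp(−βL) ⇒ L = −ln(T)/β = −ln(0.906)/1.17 = 0.0987/1.17 = 0.08437 km.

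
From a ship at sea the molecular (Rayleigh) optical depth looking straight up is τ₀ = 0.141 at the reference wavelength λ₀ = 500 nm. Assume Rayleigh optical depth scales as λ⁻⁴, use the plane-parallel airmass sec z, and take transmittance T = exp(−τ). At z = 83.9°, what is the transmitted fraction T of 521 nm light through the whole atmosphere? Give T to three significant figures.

sec 83.9° = 9.4105.
τ = 0.141 × (500/521)⁴ × 9.4105 = 0.141 × 0.8483 × 9.4105 = 1.1255.
T = exp(−1.1255) = 0.3245.

0.324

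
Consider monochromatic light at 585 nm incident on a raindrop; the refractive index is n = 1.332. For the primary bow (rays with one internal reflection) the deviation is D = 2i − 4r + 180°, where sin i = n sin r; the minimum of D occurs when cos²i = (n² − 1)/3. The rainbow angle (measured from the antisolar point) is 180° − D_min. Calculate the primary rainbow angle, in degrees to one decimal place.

42.2°

cos²i = (1.77422 − 1)/3 = 0.25807; i = arccos(0.50801) = 59.469°.
sin r = sin 59.469°/1.332 = 0.64666; r = 40.290°.
D_min = 2·59.469° − 4·40.290° + 180° = 137.776°.
Rainbow angle = 180° − D_min = 42.224°.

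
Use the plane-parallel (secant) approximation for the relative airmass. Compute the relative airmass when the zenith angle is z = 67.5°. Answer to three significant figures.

X = sec z = 1/cos 67.5° = 1/0.3827 = 2.6131.

2.61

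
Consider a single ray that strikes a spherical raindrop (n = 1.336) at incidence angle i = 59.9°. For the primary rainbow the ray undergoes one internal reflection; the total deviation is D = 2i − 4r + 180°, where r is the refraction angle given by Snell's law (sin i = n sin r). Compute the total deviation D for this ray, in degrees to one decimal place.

138.4°

sin r = sin 59.9° / 1.336 = 0.8652/1.336 = 0.6476; r = 40.36°.
D = 2·59.9° − 4·40.36° + 180° = 119.80° − 161.43° + 180° = 138.37°.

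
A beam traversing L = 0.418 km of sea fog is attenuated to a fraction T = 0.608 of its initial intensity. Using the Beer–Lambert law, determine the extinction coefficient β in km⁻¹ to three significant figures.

1.19 km⁻¹

Beer–Lambert: T = exp(−βL) ⇒ β = −ln(T)/L = −ln(0.608)/0.418 = 0.4976/0.418 = 1.19 km⁻¹.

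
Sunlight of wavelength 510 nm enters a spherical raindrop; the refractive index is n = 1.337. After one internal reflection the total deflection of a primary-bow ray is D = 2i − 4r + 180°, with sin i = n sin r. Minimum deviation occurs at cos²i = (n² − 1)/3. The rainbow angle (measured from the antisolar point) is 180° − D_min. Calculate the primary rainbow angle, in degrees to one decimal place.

41.5°

cos²i = (1.78757 − 1)/3 = 0.26252; i = arccos(0.51237) = 59.178°.
sin r = sin 59.178°/1.337 = 0.64231; r = 39.964°.
D_min = 2·59.178° − 4·39.964° + 180° = 138.500°.
Rainbow angle = 180° − D_min = 41.500°.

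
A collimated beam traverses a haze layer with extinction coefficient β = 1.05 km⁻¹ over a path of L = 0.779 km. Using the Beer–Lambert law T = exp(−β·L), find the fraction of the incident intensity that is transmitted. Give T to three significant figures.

0.441

τ = β·L = 1.05 × 0.779 = 0.8180.
T = exp(−0.8180) = 0.4413.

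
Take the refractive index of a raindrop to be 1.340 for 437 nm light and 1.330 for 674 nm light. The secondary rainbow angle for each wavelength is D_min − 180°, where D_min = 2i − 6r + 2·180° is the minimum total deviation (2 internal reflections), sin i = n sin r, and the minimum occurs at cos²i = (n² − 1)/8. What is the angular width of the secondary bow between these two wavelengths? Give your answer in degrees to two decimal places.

At 437 nm (n = 1.340): cos²i = 0.09945 → i = 71.618°, r = 45.088°, D_min = 232.709°, rainbow angle = 52.709°.
At 674 nm (n = 1.330): cos²i = 0.09611 → i = 71.940°, r = 45.630°, D_min = 230.101°, rainbow angle = 50.101°.
Angular width = |52.709° − 50.101°| = 2.608°.

2.61°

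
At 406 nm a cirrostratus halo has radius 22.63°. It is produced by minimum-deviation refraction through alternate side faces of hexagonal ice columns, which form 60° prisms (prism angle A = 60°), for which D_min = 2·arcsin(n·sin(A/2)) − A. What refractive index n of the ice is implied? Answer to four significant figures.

Rearranging: n = sin((D_min + A)/2) / sin(A/2).
(D_min + A)/2 = (22.63° + 60°)/2 = 41.315°.
n = sin 41.315° / sin 30° = 0.6602 / 0.5000 = 1.3204.

1.320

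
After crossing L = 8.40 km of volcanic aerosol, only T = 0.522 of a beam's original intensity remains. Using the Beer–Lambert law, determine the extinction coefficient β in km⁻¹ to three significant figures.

0.0774 km⁻¹

Beer–Lambert: T = exp(−βL) ⇒ β = −ln(T)/L = −ln(0.522)/8.40 = 0.6501/8.40 = 0.07739 km⁻¹.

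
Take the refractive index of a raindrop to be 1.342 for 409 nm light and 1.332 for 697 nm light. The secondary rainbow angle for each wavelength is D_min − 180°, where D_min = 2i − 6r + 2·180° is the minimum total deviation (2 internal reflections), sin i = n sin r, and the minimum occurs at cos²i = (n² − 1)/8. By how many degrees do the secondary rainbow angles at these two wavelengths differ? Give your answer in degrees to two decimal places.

At 409 nm (n = 1.342): cos²i = 0.10012 → i = 71.554°, r = 44.981°, D_min = 233.222°, rainbow angle = 53.222°.
At 697 nm (n = 1.332): cos²i = 0.09678 → i = 71.875°, r = 45.520°, D_min = 230.628°, rainbow angle = 50.628°.
Angular width = |53.222° − 50.628°| = 2.594°.

2.59°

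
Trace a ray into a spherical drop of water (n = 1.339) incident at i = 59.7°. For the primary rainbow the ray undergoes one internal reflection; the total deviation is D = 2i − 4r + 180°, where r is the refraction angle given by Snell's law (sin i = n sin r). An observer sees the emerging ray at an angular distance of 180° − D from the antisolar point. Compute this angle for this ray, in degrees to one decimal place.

41.2°

sin r = sin 59.7° / 1.339 = 0.8634/1.339 = 0.6448; r = 40.15°.
D = 2·59.7° − 4·40.15° + 180° = 119.40° − 160.60° + 180° = 138.80°.
Angle from antisolar point = 180° − D = 41.20°.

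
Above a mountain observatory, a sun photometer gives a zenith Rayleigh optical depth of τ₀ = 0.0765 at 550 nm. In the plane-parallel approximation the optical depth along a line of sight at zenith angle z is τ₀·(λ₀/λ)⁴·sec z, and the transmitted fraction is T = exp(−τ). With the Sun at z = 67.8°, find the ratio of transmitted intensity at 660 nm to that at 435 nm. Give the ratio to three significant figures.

1.52

Airmass: sec 67.8° = 2.6466.
τ(660 nm) = 0.0765 × (550/660)⁴ × 2.6466 = 0.0765 × 0.4823 × 2.6466 = 0.0976.
τ(435 nm) = 0.0765 × (550/435)⁴ × 2.6466 = 0.0765 × 2.5556 × 2.6466 = 0.5174.
T(660)/T(435) = exp(τ_B − τ_A) = exp(0.4198) = 1.5216.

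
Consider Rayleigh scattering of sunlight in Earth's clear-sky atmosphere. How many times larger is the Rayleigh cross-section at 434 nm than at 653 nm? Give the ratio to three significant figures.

Rayleigh scattering ∝ λ⁻⁴, so the ratio of coefficients is the inverse fourth power of the wavelength ratio.
σ(434)/σ(653) = (653/434)⁴ = (1.5046)⁴ = 5.125.

5.12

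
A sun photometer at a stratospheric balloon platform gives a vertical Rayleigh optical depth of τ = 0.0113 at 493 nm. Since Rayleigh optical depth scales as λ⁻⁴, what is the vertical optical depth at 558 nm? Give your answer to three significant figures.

τ(558 nm) = τ(493 nm) × (493/558)⁴ = 0.0113 × (0.8835)⁴ = 0.0113 × 0.6093 = 0.0069.

0.00689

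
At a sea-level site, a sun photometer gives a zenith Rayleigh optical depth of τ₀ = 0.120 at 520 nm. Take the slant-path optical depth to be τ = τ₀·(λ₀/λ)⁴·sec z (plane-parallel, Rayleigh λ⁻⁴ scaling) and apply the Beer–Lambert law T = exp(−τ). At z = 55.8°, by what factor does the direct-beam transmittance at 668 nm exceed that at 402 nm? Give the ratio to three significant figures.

1.68

Airmass: sec 55.8° = 1.7791.
τ(668 nm) = 0.120 × (520/668)⁴ × 1.7791 = 0.120 × 0.3672 × 1.7791 = 0.0784.
τ(402 nm) = 0.120 × (520/402)⁴ × 1.7791 = 0.120 × 2.7997 × 1.7791 = 0.5977.
T(668)/T(402) = exp(τ_B − τ_A) = exp(0.5193) = 1.6809.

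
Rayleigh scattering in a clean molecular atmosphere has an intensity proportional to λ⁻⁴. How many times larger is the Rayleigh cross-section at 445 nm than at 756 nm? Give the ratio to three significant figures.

8.33

Rayleigh scattering ∝ λ⁻⁴, so the ratio of coefficients is the inverse fourth power of the wavelength ratio.
σ(445)/σ(756) = (756/445)⁴ = (1.6989)⁴ = 8.33.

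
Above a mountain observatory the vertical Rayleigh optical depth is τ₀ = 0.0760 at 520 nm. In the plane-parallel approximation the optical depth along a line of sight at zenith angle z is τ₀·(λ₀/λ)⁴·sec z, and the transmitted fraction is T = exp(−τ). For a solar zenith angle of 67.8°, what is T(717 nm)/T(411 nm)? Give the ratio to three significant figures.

1.58

Airmass: sec 67.8° = 2.6466.
τ(717 nm) = 0.0760 × (520/717)⁴ × 2.6466 = 0.0760 × 0.2767 × 2.6466 = 0.0556.
τ(411 nm) = 0.0760 × (520/411)⁴ × 2.6466 = 0.0760 × 2.5624 × 2.6466 = 0.5154.
T(717)/T(411) = exp(τ_B − τ_A) = exp(0.4598) = 1.5837.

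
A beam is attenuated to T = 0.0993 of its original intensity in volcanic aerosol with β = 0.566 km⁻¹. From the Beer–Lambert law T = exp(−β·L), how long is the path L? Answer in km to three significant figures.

4.08 km

Beer–Lambert: T = exp(−βL) ⇒ L = −ln(T)/β = −ln(0.0993)/0.566 = 2.3096/0.566 = 4.081 km.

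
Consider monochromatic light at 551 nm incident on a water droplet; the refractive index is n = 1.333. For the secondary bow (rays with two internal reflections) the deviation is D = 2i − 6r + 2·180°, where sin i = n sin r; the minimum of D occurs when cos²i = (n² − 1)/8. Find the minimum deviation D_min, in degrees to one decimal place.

cos²i = (1.77689 − 1)/8 = 0.09711; i = arccos(0.31163) = 71.843°.
sin r = sin 71.843°/1.333 = 0.71283; r = 45.466°.
D_min = 2·71.843° − 6·45.466° + 360° = 230.891°.

230.9°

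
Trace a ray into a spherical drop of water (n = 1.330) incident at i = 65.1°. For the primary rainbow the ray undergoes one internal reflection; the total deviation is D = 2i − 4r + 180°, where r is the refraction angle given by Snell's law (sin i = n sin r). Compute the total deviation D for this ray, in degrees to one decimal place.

138.2°

sin r = sin 65.1° / 1.330 = 0.9070/1.330 = 0.6820; r = 43.00°.
D = 2·65.1° − 4·43.00° + 180° = 130.20° − 172.00° + 180° = 138.20°.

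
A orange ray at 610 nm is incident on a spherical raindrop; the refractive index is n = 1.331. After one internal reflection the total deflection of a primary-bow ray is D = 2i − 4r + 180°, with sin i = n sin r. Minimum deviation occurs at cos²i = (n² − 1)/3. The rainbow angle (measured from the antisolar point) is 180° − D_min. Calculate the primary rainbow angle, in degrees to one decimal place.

42.4°

cos²i = (1.77156 − 1)/3 = 0.25719; i = arccos(0.50714) = 59.527°.
sin r = sin 59.527°/1.331 = 0.64753; r = 40.356°.
D_min = 2·59.527° − 4·40.356° + 180° = 137.630°.
Rainbow angle = 180° − D_min = 42.370°.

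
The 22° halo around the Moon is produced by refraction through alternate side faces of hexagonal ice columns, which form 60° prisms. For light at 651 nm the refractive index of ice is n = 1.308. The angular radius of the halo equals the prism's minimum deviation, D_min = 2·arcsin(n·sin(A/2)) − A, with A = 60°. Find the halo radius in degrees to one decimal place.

n·sin(A/2) = 1.308 × sin 30° = 1.308 × 0.5000 = 0.6540.
D_min = 2·arcsin(0.6540) − 60° = 2 × 40.844° − 60° = 21.688°.

21.7°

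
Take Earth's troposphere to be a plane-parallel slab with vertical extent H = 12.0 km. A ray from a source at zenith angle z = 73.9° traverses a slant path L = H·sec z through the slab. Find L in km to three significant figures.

43.3 km

sec z = 1/cos 73.9° = 3.6060.
L = 12.0 × 3.6060 = 43.272 km.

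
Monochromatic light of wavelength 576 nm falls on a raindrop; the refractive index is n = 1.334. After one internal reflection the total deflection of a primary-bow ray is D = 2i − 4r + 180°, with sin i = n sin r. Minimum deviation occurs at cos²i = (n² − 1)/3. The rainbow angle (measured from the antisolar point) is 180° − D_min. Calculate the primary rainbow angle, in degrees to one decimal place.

cos²i = (1.77956 − 1)/3 = 0.25985; i = arccos(0.50976) = 59.352°.
sin r = sin 59.352°/1.334 = 0.64492; r = 40.159°.
D_min = 2·59.352° − 4·40.159° + 180° = 138.067°.
Rainbow angle = 180° − D_min = 41.933°.

41.9°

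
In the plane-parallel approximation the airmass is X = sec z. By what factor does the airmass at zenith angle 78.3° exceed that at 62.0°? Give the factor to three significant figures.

X(78.3°)/X(62.0°) = sec 78.3° / sec 62.0° = cos 62.0° / cos 78.3° = 0.4695/0.2028 = 2.3151.

2.32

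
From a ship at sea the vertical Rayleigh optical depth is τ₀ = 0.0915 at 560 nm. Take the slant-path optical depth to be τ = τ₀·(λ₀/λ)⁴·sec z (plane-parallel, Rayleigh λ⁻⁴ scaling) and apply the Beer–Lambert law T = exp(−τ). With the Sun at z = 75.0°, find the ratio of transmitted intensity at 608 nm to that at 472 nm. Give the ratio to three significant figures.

1.56

Airmass: sec 75.0° = 3.8637.
τ(608 nm) = 0.0915 × (560/608)⁴ × 3.8637 = 0.0915 × 0.7197 × 3.8637 = 0.2544.
τ(472 nm) = 0.0915 × (560/472)⁴ × 3.8637 = 0.0915 × 1.9815 × 3.8637 = 0.7005.
T(608)/T(472) = exp(τ_B − τ_A) = exp(0.4461) = 1.5622.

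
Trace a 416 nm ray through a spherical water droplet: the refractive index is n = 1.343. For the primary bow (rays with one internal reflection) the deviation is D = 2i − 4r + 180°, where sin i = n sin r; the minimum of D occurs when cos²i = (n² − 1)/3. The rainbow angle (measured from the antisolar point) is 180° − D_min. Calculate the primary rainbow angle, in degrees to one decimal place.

40.6°

cos²i = (1.80365 − 1)/3 = 0.26788; i = arccos(0.51757) = 58.830°.
sin r = sin 58.830°/1.343 = 0.63711; r = 39.577°.
D_min = 2·58.830° − 4·39.577° + 180° = 139.354°.
Rainbow angle = 180° − D_min = 40.646°.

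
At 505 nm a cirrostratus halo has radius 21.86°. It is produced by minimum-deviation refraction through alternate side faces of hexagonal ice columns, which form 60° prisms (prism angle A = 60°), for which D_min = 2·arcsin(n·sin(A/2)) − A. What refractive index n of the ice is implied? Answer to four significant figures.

1.310

Rearranging: n = sin((D_min + A)/2) / sin(A/2).
(D_min + A)/2 = (21.86° + 60°)/2 = 40.930°.
n = sin 40.930° / sin 30° = 0.6551 / 0.5000 = 1.3103.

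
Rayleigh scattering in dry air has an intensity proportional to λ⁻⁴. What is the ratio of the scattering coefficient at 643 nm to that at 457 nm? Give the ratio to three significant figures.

Rayleigh scattering ∝ λ⁻⁴, so the ratio of coefficients is the inverse fourth power of the wavelength ratio.
σ(643)/σ(457) = (457/643)⁴ = (0.7107)⁴ = 0.2552.

0.255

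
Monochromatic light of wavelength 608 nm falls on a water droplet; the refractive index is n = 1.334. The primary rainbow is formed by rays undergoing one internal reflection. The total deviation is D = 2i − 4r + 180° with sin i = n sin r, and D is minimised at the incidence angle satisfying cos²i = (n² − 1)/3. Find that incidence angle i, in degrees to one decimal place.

59.4°

cos²i = (1.334² − 1)/3 = (1.77956 − 1)/3 = 0.25985.
cos i = 0.50976, so i = 59.352°.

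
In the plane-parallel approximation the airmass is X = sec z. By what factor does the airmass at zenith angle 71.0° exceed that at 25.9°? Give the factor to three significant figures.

2.76

X(71.0°)/X(25.9°) = sec 71.0° / sec 25.9° = cos 25.9° / cos 71.0° = 0.8996/0.3256 = 2.7630.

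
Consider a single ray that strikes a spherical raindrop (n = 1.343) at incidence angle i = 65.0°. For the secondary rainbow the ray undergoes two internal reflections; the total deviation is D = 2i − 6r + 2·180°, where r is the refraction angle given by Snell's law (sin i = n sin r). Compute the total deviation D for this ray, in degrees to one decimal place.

235.4°

sin r = sin 65.0° / 1.343 = 0.9063/1.343 = 0.6748; r = 42.44°.
D = 2·65.0° − 6·42.44° + 2·180° = 130.00° − 254.65° + 360° = 235.35°.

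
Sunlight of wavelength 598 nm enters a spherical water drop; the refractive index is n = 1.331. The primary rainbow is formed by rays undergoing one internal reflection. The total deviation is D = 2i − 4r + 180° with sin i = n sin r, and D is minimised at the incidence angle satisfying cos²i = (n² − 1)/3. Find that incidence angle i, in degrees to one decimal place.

59.5°

cos²i = (1.331² − 1)/3 = (1.77156 − 1)/3 = 0.25719.
cos i = 0.50714, so i = 59.527°.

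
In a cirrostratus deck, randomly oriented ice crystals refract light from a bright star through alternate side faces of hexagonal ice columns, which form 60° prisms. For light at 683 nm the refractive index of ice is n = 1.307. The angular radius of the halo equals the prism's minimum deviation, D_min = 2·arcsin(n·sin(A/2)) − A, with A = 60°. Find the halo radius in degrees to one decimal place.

n·sin(A/2) = 1.307 × sin 30° = 1.307 × 0.5000 = 0.6535.
D_min = 2·arcsin(0.6535) − 60° = 2 × 40.806° − 60° = 21.612°.

21.6°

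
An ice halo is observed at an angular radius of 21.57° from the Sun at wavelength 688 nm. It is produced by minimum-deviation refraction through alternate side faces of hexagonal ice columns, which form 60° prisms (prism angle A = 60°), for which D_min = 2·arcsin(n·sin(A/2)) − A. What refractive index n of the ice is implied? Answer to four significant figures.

Rearranging: n = sin((D_min + A)/2) / sin(A/2).
(D_min + A)/2 = (21.57° + 60°)/2 = 40.785°.
n = sin 40.785° / sin 30° = 0.6532 / 0.5000 = 1.3064.

1.306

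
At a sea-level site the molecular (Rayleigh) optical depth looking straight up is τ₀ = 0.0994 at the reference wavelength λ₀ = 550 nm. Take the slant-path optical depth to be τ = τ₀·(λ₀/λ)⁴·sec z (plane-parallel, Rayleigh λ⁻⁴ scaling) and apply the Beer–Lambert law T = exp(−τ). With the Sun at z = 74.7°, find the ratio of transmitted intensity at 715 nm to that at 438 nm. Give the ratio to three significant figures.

Airmass: sec 74.7° = 3.7897.
τ(715 nm) = 0.0994 × (550/715)⁴ × 3.7897 = 0.0994 × 0.3501 × 3.7897 = 0.1319.
τ(438 nm) = 0.0994 × (550/438)⁴ × 3.7897 = 0.0994 × 2.4863 × 3.7897 = 0.9366.
T(715)/T(438) = exp(τ_B − τ_A) = exp(0.8047) = 2.2360.

2.24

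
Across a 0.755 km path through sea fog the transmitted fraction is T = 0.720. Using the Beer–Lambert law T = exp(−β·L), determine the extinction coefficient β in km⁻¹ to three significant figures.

Beer–Lambert: T = exp(−βL) ⇒ β = −ln(T)/L = −ln(0.720)/0.755 = 0.3285/0.755 = 0.4351 km⁻¹.

0.435 km⁻¹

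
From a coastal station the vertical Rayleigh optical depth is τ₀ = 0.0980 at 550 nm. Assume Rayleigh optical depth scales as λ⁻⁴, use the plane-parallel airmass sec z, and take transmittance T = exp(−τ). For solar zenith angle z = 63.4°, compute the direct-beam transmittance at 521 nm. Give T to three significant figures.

0.762

sec 63.4° = 2.2333.
τ = 0.0980 × (550/521)⁴ × 2.2333 = 0.0980 × 1.2419 × 2.2333 = 0.2718.
T = exp(−0.2718) = 0.7620.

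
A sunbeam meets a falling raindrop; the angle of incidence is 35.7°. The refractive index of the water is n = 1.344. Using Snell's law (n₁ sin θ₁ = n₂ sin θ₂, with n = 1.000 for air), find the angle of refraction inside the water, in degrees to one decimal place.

25.7°

Snell: sin θ_r = sin θ_i / n = sin 35.7° / 1.344 = 0.5835 / 1.344 = 0.4342.
θ_r = arcsin(0.4342) = 25.73°.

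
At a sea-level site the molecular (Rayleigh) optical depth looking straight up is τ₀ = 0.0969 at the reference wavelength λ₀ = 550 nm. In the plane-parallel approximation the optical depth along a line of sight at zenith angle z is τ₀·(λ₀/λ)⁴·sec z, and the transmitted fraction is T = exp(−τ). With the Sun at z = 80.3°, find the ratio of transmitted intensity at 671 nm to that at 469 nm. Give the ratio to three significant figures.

2.29

Airmass: sec 80.3° = 5.9351.
τ(671 nm) = 0.0969 × (550/671)⁴ × 5.9351 = 0.0969 × 0.4514 × 5.9351 = 0.2596.
τ(469 nm) = 0.0969 × (550/469)⁴ × 5.9351 = 0.0969 × 1.8913 × 5.9351 = 1.0877.
T(671)/T(469) = exp(τ_B − τ_A) = exp(0.8281) = 2.2890.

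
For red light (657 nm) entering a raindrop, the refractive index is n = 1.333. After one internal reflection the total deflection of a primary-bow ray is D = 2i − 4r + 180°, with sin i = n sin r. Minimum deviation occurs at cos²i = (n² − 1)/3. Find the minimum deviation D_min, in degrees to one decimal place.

cos²i = (1.77689 − 1)/3 = 0.25896; i = arccos(0.50888) = 59.410°.
sin r = sin 59.410°/1.333 = 0.64579; r = 40.225°.
D_min = 2·59.410° − 4·40.225° + 180° = 137.922°.

137.9°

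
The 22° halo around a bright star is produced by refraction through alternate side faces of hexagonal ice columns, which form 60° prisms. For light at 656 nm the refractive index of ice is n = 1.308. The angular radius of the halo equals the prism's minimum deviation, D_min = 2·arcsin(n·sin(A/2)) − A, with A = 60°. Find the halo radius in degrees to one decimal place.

n·sin(A/2) = 1.308 × sin 30° = 1.308 × 0.5000 = 0.6540.
D_min = 2·arcsin(0.6540) − 60° = 2 × 40.844° − 60° = 21.688°.

21.7°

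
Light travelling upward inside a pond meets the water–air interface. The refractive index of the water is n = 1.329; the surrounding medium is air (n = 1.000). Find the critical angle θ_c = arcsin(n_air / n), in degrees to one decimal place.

48.8°

sin θ_c = n_air / n = 1.000 / 1.329 = 0.7524.
θ_c = arcsin(0.7524) = 48.80°.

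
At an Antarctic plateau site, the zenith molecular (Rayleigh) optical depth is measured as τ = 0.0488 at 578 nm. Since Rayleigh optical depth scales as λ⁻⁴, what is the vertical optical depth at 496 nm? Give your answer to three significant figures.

τ(496 nm) = τ(578 nm) × (578/496)⁴ = 0.0488 × (1.1653)⁴ = 0.0488 × 1.8441 = 0.0900.

0.0900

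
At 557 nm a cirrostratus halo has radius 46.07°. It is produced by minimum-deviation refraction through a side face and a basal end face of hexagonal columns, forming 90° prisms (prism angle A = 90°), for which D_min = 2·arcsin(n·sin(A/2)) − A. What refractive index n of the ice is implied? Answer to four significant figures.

Rearranging: n = sin((D_min + A)/2) / sin(A/2).
(D_min + A)/2 = (46.07° + 90°)/2 = 68.035°.
n = sin 68.035° / sin 45° = 0.9274 / 0.7071 = 1.3116.

1.312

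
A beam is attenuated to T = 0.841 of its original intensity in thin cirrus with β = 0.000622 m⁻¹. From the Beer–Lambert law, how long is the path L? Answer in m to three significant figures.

278 m

Beer–Lambert: T = exp(−βL) ⇒ L = −ln(T)/β = −ln(0.841)/0.000622 = 0.1732/0.000622 = 278.4 m.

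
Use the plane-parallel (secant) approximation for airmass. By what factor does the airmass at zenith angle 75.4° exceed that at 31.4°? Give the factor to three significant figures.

X(75.4°)/X(31.4°) = sec 75.4° / sec 31.4° = cos 31.4° / cos 75.4° = 0.8536/0.2521 = 3.3862.

3.39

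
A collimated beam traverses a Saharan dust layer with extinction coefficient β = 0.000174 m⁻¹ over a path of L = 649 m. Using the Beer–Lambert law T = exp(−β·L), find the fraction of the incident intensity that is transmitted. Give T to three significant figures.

0.893

τ = β·L = 0.000174 × 649 = 0.1129.
T = exp(−0.1129) = 0.8932.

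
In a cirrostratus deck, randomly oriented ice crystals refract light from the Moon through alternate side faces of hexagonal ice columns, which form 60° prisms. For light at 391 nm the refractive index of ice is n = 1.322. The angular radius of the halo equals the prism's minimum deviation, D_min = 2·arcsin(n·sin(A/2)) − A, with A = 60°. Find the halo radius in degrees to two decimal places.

22.75°

n·sin(A/2) = 1.322 × sin 30° = 1.322 × 0.5000 = 0.6610.
D_min = 2·arcsin(0.6610) − 60° = 2 × 41.376° − 60° = 22.752°.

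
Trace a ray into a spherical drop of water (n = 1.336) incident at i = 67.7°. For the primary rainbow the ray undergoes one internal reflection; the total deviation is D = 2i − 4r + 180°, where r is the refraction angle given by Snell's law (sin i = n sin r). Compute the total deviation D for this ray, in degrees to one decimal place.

140.1°

sin r = sin 67.7° / 1.336 = 0.9252/1.336 = 0.6925; r = 43.83°.
D = 2·67.7° − 4·43.83° + 180° = 135.40° − 175.32° + 180° = 140.08°.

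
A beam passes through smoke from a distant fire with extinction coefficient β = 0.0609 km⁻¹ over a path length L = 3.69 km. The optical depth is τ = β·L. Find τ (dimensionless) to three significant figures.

0.225

τ = β·L = 0.0609 × 3.69 = 0.2247.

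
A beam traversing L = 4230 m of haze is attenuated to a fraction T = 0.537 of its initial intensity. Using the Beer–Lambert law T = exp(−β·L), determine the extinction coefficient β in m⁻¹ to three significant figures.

Beer–Lambert: T = exp(−βL) ⇒ β = −ln(T)/L = −ln(0.537)/4230 = 0.6218/4230 = 0.000147 m⁻¹.

0.000147 m⁻¹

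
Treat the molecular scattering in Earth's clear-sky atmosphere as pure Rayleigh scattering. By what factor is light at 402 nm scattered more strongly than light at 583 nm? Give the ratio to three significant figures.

4.42

Rayleigh scattering ∝ λ⁻⁴, so the ratio of coefficients is the inverse fourth power of the wavelength ratio.
σ(402)/σ(583) = (583/402)⁴ = (1.4502)⁴ = 4.424.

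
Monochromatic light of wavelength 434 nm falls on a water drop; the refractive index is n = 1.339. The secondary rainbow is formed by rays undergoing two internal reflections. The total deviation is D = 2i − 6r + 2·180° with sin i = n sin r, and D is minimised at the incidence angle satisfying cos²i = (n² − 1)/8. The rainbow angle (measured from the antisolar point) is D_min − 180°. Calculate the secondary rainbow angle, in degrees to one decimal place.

cos²i = (1.79292 − 1)/8 = 0.09912; i = arccos(0.31483) = 71.650°.
sin r = sin 71.650°/1.339 = 0.70885; r = 45.141°.
D_min = 2·71.650° − 6·45.141° + 360° = 232.451°.
Rainbow angle = D_min − 180° = 52.451°.

52.5°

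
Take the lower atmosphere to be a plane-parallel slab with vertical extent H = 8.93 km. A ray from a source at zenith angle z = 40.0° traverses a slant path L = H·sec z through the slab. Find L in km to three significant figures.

11.7 km

sec z = 1/cos 40.0° = 1.3054.
L = 8.93 × 1.3054 = 11.657 km.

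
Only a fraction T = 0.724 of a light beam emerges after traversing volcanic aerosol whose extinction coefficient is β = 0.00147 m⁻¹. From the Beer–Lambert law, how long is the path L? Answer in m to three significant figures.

220 m

Beer–Lambert: T = exp(−βL) ⇒ L = −ln(T)/β = −ln(0.724)/0.00147 = 0.3230/0.00147 = 219.7 m.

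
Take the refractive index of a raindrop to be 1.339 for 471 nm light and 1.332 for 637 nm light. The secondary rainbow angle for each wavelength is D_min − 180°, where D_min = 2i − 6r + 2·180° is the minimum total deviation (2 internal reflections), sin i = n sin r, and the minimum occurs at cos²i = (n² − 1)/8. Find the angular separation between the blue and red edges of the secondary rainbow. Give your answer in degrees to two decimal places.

1.82°

At 471 nm (n = 1.339): cos²i = 0.09912 → i = 71.650°, r = 45.141°, D_min = 232.451°, rainbow angle = 52.451°.
At 637 nm (n = 1.332): cos²i = 0.09678 → i = 71.875°, r = 45.520°, D_min = 230.628°, rainbow angle = 50.628°.
Angular width = |52.451° − 50.628°| = 1.823°.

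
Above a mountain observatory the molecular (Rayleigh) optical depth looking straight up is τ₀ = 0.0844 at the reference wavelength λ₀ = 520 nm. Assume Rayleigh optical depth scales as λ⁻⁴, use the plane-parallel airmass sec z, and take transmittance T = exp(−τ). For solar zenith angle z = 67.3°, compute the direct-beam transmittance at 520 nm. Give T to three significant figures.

sec 67.3° = 2.5913.
τ = 0.0844 × (520/520)⁴ × 2.5913 = 0.0844 × 1.0000 × 2.5913 = 0.2187.
T = exp(−0.2187) = 0.8036.

0.804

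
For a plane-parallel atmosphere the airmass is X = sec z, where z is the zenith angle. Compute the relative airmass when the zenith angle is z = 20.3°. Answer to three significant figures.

X = sec z = 1/cos 20.3° = 1/0.9379 = 1.0662.

1.07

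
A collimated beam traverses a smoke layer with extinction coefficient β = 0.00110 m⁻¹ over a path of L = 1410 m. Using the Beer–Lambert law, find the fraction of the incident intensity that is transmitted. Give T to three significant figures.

τ = β·L = 0.00110 × 1410 = 1.5510.
T = exp(−1.5510) = 0.2120.

0.212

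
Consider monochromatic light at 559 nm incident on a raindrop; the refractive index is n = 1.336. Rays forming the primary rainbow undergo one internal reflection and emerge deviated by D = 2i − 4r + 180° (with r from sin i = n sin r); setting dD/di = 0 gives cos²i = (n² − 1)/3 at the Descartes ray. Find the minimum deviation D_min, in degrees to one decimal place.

cos²i = (1.78490 − 1)/3 = 0.26163; i = arccos(0.51150) = 59.236°.
sin r = sin 59.236°/1.336 = 0.64318; r = 40.029°.
D_min = 2·59.236° − 4·40.029° + 180° = 138.356°.

138.4°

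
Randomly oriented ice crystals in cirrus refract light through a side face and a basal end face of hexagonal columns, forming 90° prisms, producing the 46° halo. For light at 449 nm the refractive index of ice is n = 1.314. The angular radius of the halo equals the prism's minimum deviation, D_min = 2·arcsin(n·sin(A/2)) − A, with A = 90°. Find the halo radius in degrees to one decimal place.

46.6°

n·sin(A/2) = 1.314 × sin 45° = 1.314 × 0.7071 = 0.9291.
D_min = 2·arcsin(0.9291) − 90° = 2 × 68.301° − 90° = 46.602°.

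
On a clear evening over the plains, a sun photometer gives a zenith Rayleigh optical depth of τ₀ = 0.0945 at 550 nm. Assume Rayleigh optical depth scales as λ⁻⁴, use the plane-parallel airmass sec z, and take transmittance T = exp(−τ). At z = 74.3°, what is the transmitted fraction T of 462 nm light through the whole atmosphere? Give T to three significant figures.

sec 74.3° = 3.6955.
τ = 0.0945 × (550/462)⁴ × 3.6955 = 0.0945 × 2.0086 × 3.6955 = 0.7014.
T = exp(−0.7014) = 0.4959.

0.496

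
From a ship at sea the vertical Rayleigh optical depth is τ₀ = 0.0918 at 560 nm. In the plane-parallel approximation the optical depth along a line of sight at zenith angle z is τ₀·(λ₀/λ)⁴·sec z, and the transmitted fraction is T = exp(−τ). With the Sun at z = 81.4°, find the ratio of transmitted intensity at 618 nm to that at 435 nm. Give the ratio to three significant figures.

Airmass: sec 81.4° = 6.6874.
τ(618 nm) = 0.0918 × (560/618)⁴ × 6.6874 = 0.0918 × 0.6742 × 6.6874 = 0.4139.
τ(435 nm) = 0.0918 × (560/435)⁴ × 6.6874 = 0.0918 × 2.7466 × 6.6874 = 1.6861.
T(618)/T(435) = exp(τ_B − τ_A) = exp(1.2722) = 3.5688.

3.57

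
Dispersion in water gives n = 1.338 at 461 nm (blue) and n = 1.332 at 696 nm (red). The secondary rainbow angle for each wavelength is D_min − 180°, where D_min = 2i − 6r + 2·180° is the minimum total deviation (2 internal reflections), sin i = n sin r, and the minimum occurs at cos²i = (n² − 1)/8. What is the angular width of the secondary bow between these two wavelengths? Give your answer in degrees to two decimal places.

At 461 nm (n = 1.338): cos²i = 0.09878 → i = 71.682°, r = 45.195°, D_min = 232.193°, rainbow angle = 52.193°.
At 696 nm (n = 1.332): cos²i = 0.09678 → i = 71.875°, r = 45.520°, D_min = 230.628°, rainbow angle = 50.628°.
Angular width = |52.193° − 50.628°| = 1.564°.

1.56°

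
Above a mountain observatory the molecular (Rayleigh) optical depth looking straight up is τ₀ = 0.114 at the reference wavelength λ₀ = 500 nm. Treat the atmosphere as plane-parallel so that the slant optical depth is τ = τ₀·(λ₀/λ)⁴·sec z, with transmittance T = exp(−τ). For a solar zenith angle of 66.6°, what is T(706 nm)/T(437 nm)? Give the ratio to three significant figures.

1.52

Airmass: sec 66.6° = 2.5180.
τ(706 nm) = 0.114 × (500/706)⁴ × 2.5180 = 0.114 × 0.2516 × 2.5180 = 0.0722.
τ(437 nm) = 0.114 × (500/437)⁴ × 2.5180 = 0.114 × 1.7138 × 2.5180 = 0.4919.
T(706)/T(437) = exp(τ_B − τ_A) = exp(0.4197) = 1.5215.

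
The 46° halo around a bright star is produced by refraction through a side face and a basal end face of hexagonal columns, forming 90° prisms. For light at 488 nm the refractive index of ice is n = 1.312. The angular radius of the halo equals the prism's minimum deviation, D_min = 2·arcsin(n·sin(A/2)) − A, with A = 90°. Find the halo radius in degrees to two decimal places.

n·sin(A/2) = 1.312 × sin 45° = 1.312 × 0.7071 = 0.9277.
D_min = 2·arcsin(0.9277) − 90° = 2 × 68.083° − 90° = 46.166°.

46.17°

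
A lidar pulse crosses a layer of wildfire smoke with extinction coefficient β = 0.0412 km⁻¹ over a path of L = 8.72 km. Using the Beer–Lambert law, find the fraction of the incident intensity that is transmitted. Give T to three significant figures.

0.698

τ = β·L = 0.0412 × 8.72 = 0.3593.
T = exp(−0.3593) = 0.6982.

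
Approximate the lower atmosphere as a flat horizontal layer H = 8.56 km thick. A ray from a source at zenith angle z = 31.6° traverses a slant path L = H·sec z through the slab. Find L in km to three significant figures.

10.1 km

sec z = 1/cos 31.6° = 1.1741.
L = 8.56 × 1.1741 = 10.050 km.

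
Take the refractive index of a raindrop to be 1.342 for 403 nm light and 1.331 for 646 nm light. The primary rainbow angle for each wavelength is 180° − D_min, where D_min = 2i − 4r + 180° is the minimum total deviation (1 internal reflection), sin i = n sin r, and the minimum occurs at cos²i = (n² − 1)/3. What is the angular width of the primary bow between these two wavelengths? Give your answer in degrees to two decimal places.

1.58°

At 403 nm (n = 1.342): cos²i = 0.26699 → i = 58.888°, r = 39.641°, D_min = 139.213°, rainbow angle = 40.787°.
At 646 nm (n = 1.331): cos²i = 0.25719 → i = 59.527°, r = 40.356°, D_min = 137.630°, rainbow angle = 42.370°.
Angular width = |40.787° − 42.370°| = 1.583°.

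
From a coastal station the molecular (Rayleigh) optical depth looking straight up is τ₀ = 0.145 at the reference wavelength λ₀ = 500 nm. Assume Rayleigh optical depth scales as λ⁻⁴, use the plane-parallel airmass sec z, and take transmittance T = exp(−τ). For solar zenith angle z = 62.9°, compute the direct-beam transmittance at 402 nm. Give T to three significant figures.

sec 62.9° = 2.1952.
τ = 0.145 × (500/402)⁴ × 2.1952 = 0.145 × 2.3932 × 2.1952 = 0.7618.
T = exp(−0.7618) = 0.4668.

0.467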